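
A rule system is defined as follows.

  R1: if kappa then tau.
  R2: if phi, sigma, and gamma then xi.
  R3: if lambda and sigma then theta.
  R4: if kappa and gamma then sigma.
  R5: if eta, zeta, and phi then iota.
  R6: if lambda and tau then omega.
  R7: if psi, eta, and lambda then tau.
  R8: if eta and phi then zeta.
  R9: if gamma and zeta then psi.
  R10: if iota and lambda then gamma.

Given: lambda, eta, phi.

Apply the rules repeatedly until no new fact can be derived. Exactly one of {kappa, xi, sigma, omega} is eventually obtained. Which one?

omega

From eta and phi, R8 gives zeta.
From eta, zeta, and phi, R5 gives iota.
iota and lambda hold, so gamma follows (R10).
From gamma and zeta, R9 gives psi.
psi, eta, and lambda hold, so tau follows (R7).
lambda and tau hold, so omega follows (R6).
xi would need phi, sigma, and gamma (R2), but sigma is never established. sigma would need kappa and gamma (R4), but kappa is never established. No rule produces kappa, and it is not given.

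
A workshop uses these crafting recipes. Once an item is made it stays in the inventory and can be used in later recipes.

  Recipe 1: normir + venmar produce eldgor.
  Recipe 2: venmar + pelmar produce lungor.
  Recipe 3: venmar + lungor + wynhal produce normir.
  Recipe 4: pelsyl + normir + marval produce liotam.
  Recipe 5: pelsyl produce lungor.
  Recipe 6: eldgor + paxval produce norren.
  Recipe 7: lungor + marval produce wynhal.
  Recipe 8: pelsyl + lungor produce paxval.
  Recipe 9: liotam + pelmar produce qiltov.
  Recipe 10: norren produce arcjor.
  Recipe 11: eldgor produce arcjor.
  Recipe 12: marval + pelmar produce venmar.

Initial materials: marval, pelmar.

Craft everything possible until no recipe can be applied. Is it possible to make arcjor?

Yes

Using Recipe 12, marval and pelmar make venmar.
venmar + pelmar → lungor (Recipe 2).
lungor + marval → wynhal (Recipe 7).
venmar + lungor + wynhal → normir (Recipe 3).
Using Recipe 1, normir and venmar make eldgor.
Using Recipe 11, eldgor makes arcjor.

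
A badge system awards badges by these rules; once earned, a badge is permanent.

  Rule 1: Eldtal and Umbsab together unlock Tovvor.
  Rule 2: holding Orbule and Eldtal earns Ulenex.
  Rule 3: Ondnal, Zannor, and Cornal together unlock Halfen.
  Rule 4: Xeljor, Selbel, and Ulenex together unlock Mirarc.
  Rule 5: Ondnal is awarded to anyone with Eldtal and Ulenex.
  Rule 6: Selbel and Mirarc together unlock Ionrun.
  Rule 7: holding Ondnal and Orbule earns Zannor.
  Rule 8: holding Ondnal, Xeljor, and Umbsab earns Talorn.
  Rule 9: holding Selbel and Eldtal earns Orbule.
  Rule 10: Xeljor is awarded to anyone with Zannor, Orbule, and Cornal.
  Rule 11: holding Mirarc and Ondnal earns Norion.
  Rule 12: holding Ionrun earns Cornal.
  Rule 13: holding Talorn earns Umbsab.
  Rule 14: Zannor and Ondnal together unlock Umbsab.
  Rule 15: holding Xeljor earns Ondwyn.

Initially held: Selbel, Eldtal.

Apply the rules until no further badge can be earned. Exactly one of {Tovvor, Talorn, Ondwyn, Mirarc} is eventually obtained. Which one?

With Selbel and Eldtal, Orbule is earned (Rule 9).
With Orbule and Eldtal, Ulenex is earned (Rule 2).
With Eldtal and Ulenex, Ondnal is earned (Rule 5).
With Ondnal and Orbule, Zannor is earned (Rule 7).
With Zannor and Ondnal, Umbsab is earned (Rule 14).
With Eldtal and Umbsab, Tovvor is earned (Rule 1).
Ondwyn would need Xeljor (Rule 15), but Xeljor is never earned. Talorn would need Ondnal, Xeljor, and Umbsab (Rule 8), but Xeljor is never earned. Mirarc would need Xeljor, Selbel, and Ulenex (Rule 4), but Xeljor is never earned.

Tovvor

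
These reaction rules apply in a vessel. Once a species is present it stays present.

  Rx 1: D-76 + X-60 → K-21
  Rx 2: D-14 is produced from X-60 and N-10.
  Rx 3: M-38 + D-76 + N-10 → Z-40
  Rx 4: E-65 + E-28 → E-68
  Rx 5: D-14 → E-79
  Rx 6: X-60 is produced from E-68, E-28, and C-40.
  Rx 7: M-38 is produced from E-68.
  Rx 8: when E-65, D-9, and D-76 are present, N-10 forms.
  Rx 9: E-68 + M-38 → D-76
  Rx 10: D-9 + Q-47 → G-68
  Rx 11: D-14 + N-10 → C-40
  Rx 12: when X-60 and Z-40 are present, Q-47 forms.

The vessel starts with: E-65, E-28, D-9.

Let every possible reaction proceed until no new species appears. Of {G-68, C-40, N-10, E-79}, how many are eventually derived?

E-65 and E-28 present → E-68 forms (Rx 4).
E-68 present → M-38 forms (Rx 7).
E-68 and M-38 present → D-76 forms (Rx 9).
E-65, D-9, and D-76 present → N-10 forms (Rx 8).
G-68 would need D-9 and Q-47 (Rx 10), but Q-47 never forms.
C-40 would need D-14 and N-10 (Rx 11), but D-14 never forms.
N-10: reached.
E-79 would need D-14 (Rx 5), but D-14 never forms.
Reached: N-10 — 1 of the 4.

1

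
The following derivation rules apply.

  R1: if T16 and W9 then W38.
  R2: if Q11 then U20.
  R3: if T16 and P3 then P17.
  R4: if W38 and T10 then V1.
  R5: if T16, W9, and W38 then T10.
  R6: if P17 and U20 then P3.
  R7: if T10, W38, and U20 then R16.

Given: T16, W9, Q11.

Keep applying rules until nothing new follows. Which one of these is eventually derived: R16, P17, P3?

T16 and W9 hold, so W38 follows (R1).
From Q11, R2 gives U20.
T16, W9, and W38 hold, so T10 follows (R5).
From T10, W38, and U20, R7 gives R16.
P3 would need P17 and U20 (R6), but P17 is never established. P17 would need T16 and P3 (R3), but P3 is never established.

R16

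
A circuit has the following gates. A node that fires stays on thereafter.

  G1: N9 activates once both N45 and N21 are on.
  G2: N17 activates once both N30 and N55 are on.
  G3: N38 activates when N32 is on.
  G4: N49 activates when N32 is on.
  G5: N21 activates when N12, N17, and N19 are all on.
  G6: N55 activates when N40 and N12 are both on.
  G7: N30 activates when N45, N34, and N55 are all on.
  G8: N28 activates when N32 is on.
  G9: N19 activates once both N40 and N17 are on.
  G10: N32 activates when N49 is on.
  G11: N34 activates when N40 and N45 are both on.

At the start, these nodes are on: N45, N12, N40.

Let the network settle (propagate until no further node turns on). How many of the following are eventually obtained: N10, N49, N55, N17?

2

N40 and N45 are on, so N34 activates (G11).
G6: N40 and N12 on → N55 on.
G7: N45, N34, and N55 on → N30 on.
N30 and N55 are on, so N17 activates (G2).
No rule produces N10, and it is not given.
N49 would need N32 (G4), but N32 never turns on.
N55: reached.
N17: reached.
Reached: N55 and N17 — 2 of the 4.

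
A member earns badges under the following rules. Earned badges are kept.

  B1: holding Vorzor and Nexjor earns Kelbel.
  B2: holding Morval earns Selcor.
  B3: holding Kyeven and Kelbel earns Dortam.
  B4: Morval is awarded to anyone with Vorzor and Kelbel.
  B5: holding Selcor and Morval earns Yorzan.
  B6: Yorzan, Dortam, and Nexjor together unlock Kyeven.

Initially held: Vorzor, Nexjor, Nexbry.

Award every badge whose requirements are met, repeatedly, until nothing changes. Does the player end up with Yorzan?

With Vorzor and Nexjor, Kelbel is earned (B1).
With Vorzor and Kelbel, Morval is earned (B4).
With Morval, Selcor is earned (B2).
With Selcor and Morval, Yorzan is earned (B5).

Yes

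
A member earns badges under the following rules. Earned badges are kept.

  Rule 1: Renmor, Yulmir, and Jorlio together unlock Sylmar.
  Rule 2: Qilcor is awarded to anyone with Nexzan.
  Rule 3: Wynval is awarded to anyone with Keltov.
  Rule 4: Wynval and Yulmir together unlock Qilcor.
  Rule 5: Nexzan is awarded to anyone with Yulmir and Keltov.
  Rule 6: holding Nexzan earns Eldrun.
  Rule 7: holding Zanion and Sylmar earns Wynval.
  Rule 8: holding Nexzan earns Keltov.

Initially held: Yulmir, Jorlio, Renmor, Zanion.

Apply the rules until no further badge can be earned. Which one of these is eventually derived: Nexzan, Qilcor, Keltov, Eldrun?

Qilcor

With Renmor, Yulmir, and Jorlio, Sylmar is earned (Rule 1).
With Zanion and Sylmar, Wynval is earned (Rule 7).
With Wynval and Yulmir, Qilcor is earned (Rule 4).
Eldrun would need Nexzan (Rule 6), but Nexzan is never earned. Nexzan would need Yulmir and Keltov (Rule 5), but Keltov is never earned. Keltov would need Nexzan (Rule 8), but Nexzan is never earned.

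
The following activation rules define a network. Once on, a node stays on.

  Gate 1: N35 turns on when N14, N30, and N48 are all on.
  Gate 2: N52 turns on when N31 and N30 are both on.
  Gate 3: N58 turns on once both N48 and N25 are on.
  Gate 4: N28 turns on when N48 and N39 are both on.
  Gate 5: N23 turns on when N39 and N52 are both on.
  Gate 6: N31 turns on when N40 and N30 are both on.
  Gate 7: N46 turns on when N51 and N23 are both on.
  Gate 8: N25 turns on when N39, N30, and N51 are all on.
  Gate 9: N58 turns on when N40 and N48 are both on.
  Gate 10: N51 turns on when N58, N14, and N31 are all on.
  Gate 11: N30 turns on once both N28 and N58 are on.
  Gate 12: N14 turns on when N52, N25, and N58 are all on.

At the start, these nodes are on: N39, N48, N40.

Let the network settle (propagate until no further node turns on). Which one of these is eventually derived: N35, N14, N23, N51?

N23

Gate 4: N48 and N39 on → N28 on.
Gate 9: N40 and N48 on → N58 on.
N28 and N58 are on, so N30 turns on (Gate 11).
N40 and N30 are on, so N31 turns on (Gate 6).
Gate 2: N31 and N30 on → N52 on.
N39 and N52 are on, so N23 turns on (Gate 5).
N51 would need N58, N14, and N31 (Gate 10), but N14 never turns on. N14 would need N52, N25, and N58 (Gate 12), but N25 never turns on. N35 would need N14, N30, and N48 (Gate 1), but N14 never turns on.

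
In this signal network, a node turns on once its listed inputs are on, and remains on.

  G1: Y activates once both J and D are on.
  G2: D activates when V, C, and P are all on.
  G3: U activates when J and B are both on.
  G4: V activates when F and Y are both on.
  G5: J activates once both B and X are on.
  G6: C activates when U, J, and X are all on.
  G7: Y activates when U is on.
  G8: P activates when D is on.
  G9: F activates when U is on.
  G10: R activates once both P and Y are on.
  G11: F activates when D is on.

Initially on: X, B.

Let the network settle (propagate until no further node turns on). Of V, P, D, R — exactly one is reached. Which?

V

B and X are on, so J activates (G5).
G3: J and B on → U on.
G9: U on → F on.
G7: U on → Y on.
G4: F and Y on → V on.
P would need D (G8), but D never turns on. D would need V, C, and P (G2), but P never turns on. R would need P and Y (G10), but P never turns on.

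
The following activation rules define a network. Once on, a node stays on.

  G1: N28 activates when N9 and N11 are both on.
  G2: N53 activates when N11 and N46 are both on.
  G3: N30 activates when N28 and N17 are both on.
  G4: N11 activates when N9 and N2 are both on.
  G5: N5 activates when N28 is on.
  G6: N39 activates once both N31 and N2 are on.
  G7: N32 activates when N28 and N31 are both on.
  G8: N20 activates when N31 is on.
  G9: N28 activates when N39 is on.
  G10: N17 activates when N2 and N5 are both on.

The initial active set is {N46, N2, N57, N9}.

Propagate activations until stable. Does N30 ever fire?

Yes

N9 and N2 are on, so N11 activates (G4).
G1: N9 and N11 on → N28 on.
N28 is on, so N5 activates (G5).
N2 and N5 are on, so N17 activates (G10).
G3: N28 and N17 on → N30 on.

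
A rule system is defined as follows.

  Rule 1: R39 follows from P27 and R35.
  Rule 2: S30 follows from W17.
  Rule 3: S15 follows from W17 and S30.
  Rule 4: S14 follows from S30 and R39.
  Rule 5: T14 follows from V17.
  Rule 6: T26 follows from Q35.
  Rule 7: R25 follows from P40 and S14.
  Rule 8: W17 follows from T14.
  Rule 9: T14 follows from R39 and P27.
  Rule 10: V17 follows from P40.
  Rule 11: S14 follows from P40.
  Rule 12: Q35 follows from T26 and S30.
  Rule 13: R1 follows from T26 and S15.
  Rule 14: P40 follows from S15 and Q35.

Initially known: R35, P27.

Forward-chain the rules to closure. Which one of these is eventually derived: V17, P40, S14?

S14

From P27 and R35, Rule 1 gives R39.
From R39 and P27, Rule 9 gives T14.
From T14, Rule 8 gives W17.
From W17, Rule 2 gives S30.
S30 and R39 hold, so S14 follows (Rule 4).
V17 would need P40 (Rule 10), but P40 is never established. P40 would need S15 and Q35 (Rule 14), but Q35 is never established.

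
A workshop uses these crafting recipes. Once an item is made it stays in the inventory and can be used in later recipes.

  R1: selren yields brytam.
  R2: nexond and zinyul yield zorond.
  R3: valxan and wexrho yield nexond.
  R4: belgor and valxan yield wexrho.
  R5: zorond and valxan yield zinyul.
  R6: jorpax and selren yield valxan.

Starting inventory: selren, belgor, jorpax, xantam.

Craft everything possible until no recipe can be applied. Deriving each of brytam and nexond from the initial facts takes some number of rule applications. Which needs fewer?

brytam

brytam: Using R1, selren makes brytam. [1 rule application]
nexond: jorpax and selren → valxan (R6). Using R4, belgor and valxan make wexrho. valxan and wexrho → nexond (R3). [3 rule applications]
brytam needs fewer.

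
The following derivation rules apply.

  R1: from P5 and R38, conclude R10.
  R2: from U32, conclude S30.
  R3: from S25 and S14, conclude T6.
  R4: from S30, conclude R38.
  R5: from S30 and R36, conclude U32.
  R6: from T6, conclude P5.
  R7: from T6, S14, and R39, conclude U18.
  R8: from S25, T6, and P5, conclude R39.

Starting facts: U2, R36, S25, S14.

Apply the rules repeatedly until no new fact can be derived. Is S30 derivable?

S30 would need U32 (R2), but U32 is never established.

No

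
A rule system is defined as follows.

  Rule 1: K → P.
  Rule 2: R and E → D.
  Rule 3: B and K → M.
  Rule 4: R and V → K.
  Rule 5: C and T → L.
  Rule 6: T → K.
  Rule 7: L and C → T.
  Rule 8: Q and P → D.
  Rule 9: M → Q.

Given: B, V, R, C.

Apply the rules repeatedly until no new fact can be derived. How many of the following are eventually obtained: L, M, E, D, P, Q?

4

From R and V, Rule 4 gives K.
B and K hold, so M follows (Rule 3).
From K, Rule 1 gives P.
From M, Rule 9 gives Q.
From Q and P, Rule 8 gives D.
L would need C and T (Rule 5), but T is never established.
M: reached.
No rule produces E, and it is not given.
D: reached.
P: reached.
Q: reached.
Reached: M, D, P, and Q — 4 of the 6.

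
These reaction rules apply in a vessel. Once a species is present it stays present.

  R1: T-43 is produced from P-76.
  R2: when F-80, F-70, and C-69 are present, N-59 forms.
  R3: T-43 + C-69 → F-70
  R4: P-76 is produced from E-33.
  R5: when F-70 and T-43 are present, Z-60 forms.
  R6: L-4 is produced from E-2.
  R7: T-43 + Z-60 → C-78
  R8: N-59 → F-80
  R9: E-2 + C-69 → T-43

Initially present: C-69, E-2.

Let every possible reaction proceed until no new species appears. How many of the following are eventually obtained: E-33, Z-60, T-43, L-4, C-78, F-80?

E-2 and C-69 present → T-43 forms (R9).
E-2 present → L-4 forms (R6).
T-43 and C-69 present → F-70 forms (R3).
F-70 and T-43 present → Z-60 forms (R5).
T-43 and Z-60 present → C-78 forms (R7).
No rule produces E-33, and it is not given.
Z-60: reached.
T-43: reached.
L-4: reached.
C-78: reached.
F-80 would need N-59 (R8), but N-59 never forms.
Reached: Z-60, T-43, L-4, and C-78 — 4 of the 6.

4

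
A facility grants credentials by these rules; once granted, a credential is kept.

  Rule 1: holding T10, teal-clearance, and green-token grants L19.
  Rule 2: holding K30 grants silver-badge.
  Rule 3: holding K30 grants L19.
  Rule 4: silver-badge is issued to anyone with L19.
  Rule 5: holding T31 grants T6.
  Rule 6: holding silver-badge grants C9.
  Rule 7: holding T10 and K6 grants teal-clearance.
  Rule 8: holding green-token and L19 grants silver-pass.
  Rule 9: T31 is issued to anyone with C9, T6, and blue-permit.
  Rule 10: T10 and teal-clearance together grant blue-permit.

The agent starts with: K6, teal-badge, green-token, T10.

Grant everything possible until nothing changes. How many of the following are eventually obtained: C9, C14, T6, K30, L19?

Holding T10 and K6 grants teal-clearance (Rule 7).
Holding T10, teal-clearance, and green-token grants L19 (Rule 1).
Holding L19 grants silver-badge (Rule 4).
Holding silver-badge grants C9 (Rule 6).
C9: reached.
No rule produces C14, and it is not given.
T6 would need T31 (Rule 5), but T31 is never granted.
No rule produces K30, and it is not given.
L19: reached.
Reached: C9 and L19 — 2 of the 5.

2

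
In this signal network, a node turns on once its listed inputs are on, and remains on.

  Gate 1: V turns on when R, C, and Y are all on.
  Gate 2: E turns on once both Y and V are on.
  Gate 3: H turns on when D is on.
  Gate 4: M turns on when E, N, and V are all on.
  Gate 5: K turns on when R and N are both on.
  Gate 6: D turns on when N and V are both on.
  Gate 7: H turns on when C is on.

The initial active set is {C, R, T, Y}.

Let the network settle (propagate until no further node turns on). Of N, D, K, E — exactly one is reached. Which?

R, C, and Y are on, so V turns on (Gate 1).
Y and V are on, so E turns on (Gate 2).
No rule produces N, and it is not given. K would need R and N (Gate 5), but N never turns on. D would need N and V (Gate 6), but N never turns on.

E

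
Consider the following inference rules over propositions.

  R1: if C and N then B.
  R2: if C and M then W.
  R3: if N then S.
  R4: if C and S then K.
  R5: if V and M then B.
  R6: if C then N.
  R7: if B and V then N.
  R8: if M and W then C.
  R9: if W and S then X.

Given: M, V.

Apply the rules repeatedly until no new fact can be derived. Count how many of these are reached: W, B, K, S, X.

2

From V and M, R5 gives B.
From B and V, R7 gives N.
From N, R3 gives S.
W would need C and M (R2), but C is never established.
B: reached.
K would need C and S (R4), but C is never established.
S: reached.
X would need W and S (R9), but W is never established.
Reached: B and S — 2 of the 5.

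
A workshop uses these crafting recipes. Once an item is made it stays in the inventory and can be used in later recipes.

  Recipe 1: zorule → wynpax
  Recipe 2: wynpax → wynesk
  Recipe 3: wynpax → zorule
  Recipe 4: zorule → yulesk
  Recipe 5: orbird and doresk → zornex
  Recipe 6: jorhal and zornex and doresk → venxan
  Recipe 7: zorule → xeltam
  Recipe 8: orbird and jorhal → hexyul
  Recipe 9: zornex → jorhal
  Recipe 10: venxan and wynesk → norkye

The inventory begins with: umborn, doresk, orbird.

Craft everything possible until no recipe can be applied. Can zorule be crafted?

No

zorule would need wynpax (Recipe 3), but wynpax is never obtained.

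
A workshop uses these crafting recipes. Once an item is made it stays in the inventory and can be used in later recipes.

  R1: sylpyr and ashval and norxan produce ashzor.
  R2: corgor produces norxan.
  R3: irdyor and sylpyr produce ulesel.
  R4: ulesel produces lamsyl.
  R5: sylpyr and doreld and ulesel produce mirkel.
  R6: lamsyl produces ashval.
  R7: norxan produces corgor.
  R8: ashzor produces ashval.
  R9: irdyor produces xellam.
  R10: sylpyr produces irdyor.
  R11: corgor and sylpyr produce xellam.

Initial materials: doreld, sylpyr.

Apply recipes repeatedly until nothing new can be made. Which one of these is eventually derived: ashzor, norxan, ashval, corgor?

Using R10, sylpyr makes irdyor.
Using R3, irdyor and sylpyr make ulesel.
Using R4, ulesel makes lamsyl.
lamsyl → ashval (R6).
norxan would need corgor (R2), but corgor is never obtained. ashzor would need sylpyr, ashval, and norxan (R1), but norxan is never obtained. corgor would need norxan (R7), but norxan is never obtained.

ashval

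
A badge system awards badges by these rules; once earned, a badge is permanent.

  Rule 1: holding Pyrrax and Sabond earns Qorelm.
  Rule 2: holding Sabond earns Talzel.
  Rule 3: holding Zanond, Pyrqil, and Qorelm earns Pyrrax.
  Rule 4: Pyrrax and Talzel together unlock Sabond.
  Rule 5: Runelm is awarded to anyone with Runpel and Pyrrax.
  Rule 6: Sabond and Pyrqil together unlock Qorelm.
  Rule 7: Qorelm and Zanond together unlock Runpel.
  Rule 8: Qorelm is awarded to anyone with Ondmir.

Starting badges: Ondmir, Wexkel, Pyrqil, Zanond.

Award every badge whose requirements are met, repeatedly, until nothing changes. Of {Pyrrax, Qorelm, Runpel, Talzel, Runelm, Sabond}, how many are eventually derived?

With Ondmir, Qorelm is earned (Rule 8).
With Zanond, Pyrqil, and Qorelm, Pyrrax is earned (Rule 3).
With Qorelm and Zanond, Runpel is earned (Rule 7).
With Runpel and Pyrrax, Runelm is earned (Rule 5).
Pyrrax: reached.
Qorelm: reached.
Runpel: reached.
Talzel would need Sabond (Rule 2), but Sabond is never earned.
Runelm: reached.
Sabond would need Pyrrax and Talzel (Rule 4), but Talzel is never earned.
Reached: Pyrrax, Qorelm, Runpel, and Runelm — 4 of the 6.

4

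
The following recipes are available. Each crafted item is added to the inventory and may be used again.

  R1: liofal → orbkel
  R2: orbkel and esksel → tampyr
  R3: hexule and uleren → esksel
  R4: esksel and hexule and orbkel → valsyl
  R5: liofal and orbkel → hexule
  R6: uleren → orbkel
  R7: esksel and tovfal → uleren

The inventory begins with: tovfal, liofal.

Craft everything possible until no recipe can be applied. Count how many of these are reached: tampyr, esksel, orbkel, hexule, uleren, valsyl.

Using R1, liofal makes orbkel.
Using R5, liofal and orbkel make hexule.
tampyr would need orbkel and esksel (R2), but esksel is never obtained.
esksel would need hexule and uleren (R3), but uleren is never obtained.
orbkel: reached.
hexule: reached.
uleren would need esksel and tovfal (R7), but esksel is never obtained.
valsyl would need esksel, hexule, and orbkel (R4), but esksel is never obtained.
Reached: orbkel and hexule — 2 of the 6.

2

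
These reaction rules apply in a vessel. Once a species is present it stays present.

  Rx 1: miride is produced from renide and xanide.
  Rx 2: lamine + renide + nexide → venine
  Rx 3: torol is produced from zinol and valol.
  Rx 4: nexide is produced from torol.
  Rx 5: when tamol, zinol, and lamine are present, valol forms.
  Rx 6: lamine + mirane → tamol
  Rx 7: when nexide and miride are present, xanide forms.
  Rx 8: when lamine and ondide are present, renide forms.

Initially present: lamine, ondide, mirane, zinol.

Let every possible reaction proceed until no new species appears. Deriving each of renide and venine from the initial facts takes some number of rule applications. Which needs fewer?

renide

renide: lamine and ondide present → renide forms (Rx 8). [1 rule application]
venine: lamine and mirane present → tamol forms (Rx 6). lamine and ondide present → renide forms (Rx 8). tamol, zinol, and lamine present → valol forms (Rx 5). zinol and valol present → torol forms (Rx 3). torol present → nexide forms (Rx 4). lamine, renide, and nexide present → venine forms (Rx 2). [6 rule applications]
renide needs fewer.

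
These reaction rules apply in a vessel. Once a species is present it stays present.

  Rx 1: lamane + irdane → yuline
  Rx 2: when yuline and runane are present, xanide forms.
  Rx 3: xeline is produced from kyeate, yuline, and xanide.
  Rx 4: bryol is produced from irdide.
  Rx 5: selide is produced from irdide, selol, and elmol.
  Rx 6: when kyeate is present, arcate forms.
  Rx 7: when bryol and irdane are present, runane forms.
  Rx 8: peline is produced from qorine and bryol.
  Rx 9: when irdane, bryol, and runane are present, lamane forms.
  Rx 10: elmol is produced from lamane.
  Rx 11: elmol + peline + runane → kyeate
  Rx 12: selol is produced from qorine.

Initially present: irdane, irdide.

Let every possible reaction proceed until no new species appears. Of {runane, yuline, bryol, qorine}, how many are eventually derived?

irdide present → bryol forms (Rx 4).
bryol and irdane present → runane forms (Rx 7).
irdane, bryol, and runane present → lamane forms (Rx 9).
lamane and irdane present → yuline forms (Rx 1).
runane: reached.
yuline: reached.
bryol: reached.
No rule produces qorine, and it is not given.
Reached: runane, yuline, and bryol — 3 of the 4.

3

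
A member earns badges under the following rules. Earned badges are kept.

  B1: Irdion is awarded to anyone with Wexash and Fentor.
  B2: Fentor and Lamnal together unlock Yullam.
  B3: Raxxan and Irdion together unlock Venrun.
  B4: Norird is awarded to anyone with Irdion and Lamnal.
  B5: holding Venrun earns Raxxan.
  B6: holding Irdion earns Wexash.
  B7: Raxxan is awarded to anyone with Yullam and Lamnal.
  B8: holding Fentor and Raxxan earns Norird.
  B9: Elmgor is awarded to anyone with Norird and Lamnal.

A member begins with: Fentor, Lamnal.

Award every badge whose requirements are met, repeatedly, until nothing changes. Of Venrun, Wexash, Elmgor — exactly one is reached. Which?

Elmgor

With Fentor and Lamnal, Yullam is earned (B2).
With Yullam and Lamnal, Raxxan is earned (B7).
With Fentor and Raxxan, Norird is earned (B8).
With Norird and Lamnal, Elmgor is earned (B9).
Wexash would need Irdion (B6), but Irdion is never earned. Venrun would need Raxxan and Irdion (B3), but Irdion is never earned.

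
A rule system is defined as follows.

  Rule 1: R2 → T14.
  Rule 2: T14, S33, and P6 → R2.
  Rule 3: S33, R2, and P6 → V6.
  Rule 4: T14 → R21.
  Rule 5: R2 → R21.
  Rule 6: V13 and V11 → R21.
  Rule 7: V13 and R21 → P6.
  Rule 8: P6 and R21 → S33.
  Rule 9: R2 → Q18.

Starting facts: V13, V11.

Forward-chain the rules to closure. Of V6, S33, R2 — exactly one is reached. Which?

V13 and V11 hold, so R21 follows (Rule 6).
From V13 and R21, Rule 7 gives P6.
From P6 and R21, Rule 8 gives S33.
R2 would need T14, S33, and P6 (Rule 2), but T14 is never established. V6 would need S33, R2, and P6 (Rule 3), but R2 is never established.

S33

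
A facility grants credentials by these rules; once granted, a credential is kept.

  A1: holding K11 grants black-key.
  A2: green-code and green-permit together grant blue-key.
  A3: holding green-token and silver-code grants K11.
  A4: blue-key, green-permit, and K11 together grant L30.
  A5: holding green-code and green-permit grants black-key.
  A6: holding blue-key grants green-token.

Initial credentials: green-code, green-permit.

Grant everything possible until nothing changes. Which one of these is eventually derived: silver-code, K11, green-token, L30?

green-token

Holding green-code and green-permit grants blue-key (A2).
Holding blue-key grants green-token (A6).
K11 would need green-token and silver-code (A3), but silver-code is never granted. L30 would need blue-key, green-permit, and K11 (A4), but K11 is never granted. No rule produces silver-code, and it is not given.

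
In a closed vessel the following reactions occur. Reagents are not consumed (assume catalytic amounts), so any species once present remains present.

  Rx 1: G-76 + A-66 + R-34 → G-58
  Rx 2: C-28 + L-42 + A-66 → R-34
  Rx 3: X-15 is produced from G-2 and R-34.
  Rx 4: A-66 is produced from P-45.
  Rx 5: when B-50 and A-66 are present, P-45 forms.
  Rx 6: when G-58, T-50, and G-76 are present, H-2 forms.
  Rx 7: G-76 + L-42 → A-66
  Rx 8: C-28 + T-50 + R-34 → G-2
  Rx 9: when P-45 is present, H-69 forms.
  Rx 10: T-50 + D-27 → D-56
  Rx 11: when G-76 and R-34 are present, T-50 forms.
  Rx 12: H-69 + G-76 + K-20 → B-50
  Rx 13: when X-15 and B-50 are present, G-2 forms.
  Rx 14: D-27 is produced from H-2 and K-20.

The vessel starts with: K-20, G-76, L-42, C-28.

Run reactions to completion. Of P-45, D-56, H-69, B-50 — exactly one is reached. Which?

G-76 and L-42 present → A-66 forms (Rx 7).
C-28, L-42, and A-66 present → R-34 forms (Rx 2).
G-76, A-66, and R-34 present → G-58 forms (Rx 1).
G-76 and R-34 present → T-50 forms (Rx 11).
G-58, T-50, and G-76 present → H-2 forms (Rx 6).
H-2 and K-20 present → D-27 forms (Rx 14).
T-50 and D-27 present → D-56 forms (Rx 10).
B-50 would need H-69, G-76, and K-20 (Rx 12), but H-69 never forms. P-45 would need B-50 and A-66 (Rx 5), but B-50 never forms. H-69 would need P-45 (Rx 9), but P-45 never forms.

D-56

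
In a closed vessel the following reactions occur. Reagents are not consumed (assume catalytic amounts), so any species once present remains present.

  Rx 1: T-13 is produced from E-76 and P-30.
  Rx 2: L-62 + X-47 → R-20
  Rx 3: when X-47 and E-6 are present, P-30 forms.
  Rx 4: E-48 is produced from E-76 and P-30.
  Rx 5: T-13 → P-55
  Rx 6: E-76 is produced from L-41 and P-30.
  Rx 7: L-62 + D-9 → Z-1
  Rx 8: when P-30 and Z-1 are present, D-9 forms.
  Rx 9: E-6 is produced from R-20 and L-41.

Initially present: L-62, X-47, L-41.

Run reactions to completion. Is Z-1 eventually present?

No

Z-1 would need L-62 and D-9 (Rx 7), but D-9 never forms.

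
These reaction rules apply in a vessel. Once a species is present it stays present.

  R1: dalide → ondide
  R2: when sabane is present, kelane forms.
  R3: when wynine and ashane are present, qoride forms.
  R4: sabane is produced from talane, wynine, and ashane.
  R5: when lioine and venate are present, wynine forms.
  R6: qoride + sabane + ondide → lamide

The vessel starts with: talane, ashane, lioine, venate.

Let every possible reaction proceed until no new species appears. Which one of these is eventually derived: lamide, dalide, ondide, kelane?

kelane

lioine and venate present → wynine forms (R5).
talane, wynine, and ashane present → sabane forms (R4).
sabane present → kelane forms (R2).
lamide would need qoride, sabane, and ondide (R6), but ondide never forms. No rule produces dalide, and it is not given. ondide would need dalide (R1), but dalide never forms.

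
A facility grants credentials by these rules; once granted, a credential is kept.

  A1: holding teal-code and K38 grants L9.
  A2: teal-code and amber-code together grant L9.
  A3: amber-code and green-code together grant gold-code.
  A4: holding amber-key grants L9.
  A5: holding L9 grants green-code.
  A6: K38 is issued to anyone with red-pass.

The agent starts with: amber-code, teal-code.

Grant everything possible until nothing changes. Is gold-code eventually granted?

Holding teal-code and amber-code grants L9 (A2).
Holding L9 grants green-code (A5).
Holding amber-code and green-code grants gold-code (A3).

Yes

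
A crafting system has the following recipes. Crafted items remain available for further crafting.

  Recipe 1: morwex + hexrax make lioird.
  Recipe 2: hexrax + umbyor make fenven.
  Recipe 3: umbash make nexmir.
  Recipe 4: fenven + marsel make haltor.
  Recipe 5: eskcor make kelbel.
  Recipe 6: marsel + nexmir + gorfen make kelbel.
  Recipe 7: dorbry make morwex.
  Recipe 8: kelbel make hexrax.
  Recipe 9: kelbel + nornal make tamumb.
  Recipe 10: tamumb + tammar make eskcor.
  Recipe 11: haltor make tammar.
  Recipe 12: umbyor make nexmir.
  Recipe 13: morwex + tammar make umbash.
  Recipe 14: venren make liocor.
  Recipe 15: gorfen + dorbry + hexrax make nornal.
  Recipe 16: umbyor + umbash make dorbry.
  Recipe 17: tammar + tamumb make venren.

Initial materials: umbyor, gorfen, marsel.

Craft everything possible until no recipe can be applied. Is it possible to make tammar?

umbyor → nexmir (Recipe 12).
marsel + nexmir + gorfen → kelbel (Recipe 6).
kelbel → hexrax (Recipe 8).
hexrax + umbyor → fenven (Recipe 2).
Using Recipe 4, fenven and marsel make haltor.
Using Recipe 11, haltor makes tammar.

Yes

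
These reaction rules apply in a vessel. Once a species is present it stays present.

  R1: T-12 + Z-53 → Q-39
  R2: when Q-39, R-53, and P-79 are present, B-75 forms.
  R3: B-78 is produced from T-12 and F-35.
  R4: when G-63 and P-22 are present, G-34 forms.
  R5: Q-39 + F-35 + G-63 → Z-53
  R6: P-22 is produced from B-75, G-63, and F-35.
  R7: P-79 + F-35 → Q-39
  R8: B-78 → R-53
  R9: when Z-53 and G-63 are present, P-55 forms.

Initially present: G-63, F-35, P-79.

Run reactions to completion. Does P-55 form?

Yes

P-79 and F-35 present → Q-39 forms (R7).
Q-39, F-35, and G-63 present → Z-53 forms (R5).
Z-53 and G-63 present → P-55 forms (R9).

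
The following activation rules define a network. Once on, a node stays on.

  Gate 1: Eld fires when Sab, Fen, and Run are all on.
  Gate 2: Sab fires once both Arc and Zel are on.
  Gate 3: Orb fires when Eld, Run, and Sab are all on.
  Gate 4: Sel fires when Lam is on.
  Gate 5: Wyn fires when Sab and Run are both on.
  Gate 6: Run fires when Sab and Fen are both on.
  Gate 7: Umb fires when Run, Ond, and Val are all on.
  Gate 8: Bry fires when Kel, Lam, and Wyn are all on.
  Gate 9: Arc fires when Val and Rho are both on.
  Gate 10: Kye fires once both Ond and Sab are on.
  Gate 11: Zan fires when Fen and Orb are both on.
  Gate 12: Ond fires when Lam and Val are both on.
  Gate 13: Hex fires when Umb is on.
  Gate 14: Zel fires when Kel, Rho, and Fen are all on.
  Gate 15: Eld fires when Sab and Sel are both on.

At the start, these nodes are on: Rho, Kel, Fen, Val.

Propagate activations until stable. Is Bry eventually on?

No

Bry would need Kel, Lam, and Wyn (Gate 8), but Lam never turns on.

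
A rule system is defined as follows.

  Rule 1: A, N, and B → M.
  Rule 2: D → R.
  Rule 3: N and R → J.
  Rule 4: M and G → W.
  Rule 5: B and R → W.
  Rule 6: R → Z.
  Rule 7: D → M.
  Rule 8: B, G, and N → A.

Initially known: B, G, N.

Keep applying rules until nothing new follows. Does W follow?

B, G, and N hold, so A follows (Rule 8).
From A, N, and B, Rule 1 gives M.
M and G hold, so W follows (Rule 4).

Yes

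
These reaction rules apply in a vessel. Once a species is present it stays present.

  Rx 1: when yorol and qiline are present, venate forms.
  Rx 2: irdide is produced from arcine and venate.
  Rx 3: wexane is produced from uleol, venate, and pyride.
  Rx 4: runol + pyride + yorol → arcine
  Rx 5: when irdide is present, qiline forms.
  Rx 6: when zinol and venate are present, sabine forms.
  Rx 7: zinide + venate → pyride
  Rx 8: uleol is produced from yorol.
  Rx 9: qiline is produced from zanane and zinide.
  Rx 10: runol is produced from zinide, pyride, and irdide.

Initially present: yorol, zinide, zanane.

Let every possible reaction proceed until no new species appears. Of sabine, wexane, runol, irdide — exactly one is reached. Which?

wexane

zanane and zinide present → qiline forms (Rx 9).
yorol present → uleol forms (Rx 8).
yorol and qiline present → venate forms (Rx 1).
zinide and venate present → pyride forms (Rx 7).
uleol, venate, and pyride present → wexane forms (Rx 3).
sabine would need zinol and venate (Rx 6), but zinol never forms. runol would need zinide, pyride, and irdide (Rx 10), but irdide never forms. irdide would need arcine and venate (Rx 2), but arcine never forms.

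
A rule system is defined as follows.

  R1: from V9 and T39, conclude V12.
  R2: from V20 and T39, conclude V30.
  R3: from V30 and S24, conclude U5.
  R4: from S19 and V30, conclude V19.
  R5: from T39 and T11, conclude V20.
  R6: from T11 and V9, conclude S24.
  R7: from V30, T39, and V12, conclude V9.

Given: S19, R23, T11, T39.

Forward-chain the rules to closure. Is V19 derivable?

T39 and T11 hold, so V20 follows (R5).
From V20 and T39, R2 gives V30.
S19 and V30 hold, so V19 follows (R4).

Yes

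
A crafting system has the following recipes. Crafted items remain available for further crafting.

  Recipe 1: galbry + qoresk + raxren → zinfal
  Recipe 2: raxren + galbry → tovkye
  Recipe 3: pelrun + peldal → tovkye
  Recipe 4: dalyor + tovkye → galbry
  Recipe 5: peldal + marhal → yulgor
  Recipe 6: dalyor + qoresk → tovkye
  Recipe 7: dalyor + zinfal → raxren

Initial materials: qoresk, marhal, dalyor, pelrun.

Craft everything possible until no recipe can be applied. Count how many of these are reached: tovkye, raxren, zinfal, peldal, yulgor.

1

dalyor + qoresk → tovkye (Recipe 6).
tovkye: reached.
raxren would need dalyor and zinfal (Recipe 7), but zinfal is never obtained.
zinfal would need galbry, qoresk, and raxren (Recipe 1), but raxren is never obtained.
No rule produces peldal, and it is not given.
yulgor would need peldal and marhal (Recipe 5), but peldal is never obtained.
Reached: tovkye — 1 of the 5.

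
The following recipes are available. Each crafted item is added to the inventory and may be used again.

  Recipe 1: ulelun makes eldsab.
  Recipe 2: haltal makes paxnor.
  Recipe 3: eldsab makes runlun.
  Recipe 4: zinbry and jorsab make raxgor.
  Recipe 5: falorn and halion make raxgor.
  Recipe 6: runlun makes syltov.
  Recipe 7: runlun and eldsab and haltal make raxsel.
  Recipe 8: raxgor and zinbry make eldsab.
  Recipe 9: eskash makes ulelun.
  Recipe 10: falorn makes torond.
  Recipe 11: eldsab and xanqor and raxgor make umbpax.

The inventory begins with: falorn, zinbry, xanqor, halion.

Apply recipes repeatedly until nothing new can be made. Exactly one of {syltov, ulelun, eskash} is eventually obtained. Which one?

syltov

Using Recipe 5, falorn and halion make raxgor.
Using Recipe 8, raxgor and zinbry make eldsab.
eldsab → runlun (Recipe 3).
Using Recipe 6, runlun makes syltov.
ulelun would need eskash (Recipe 9), but eskash is never obtained. No rule produces eskash, and it is not given.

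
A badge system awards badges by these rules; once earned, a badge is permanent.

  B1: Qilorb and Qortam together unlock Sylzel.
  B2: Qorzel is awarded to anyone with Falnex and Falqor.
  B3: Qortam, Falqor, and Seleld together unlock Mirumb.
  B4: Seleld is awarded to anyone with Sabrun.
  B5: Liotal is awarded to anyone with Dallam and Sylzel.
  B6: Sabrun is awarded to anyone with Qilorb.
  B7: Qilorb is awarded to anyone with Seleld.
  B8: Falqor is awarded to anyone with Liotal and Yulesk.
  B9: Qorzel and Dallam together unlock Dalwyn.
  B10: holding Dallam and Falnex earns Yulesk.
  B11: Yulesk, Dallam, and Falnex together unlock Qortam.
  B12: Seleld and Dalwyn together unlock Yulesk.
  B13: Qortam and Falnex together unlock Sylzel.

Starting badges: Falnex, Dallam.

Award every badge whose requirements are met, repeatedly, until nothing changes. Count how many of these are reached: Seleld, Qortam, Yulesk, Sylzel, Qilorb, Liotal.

With Dallam and Falnex, Yulesk is earned (B10).
With Yulesk, Dallam, and Falnex, Qortam is earned (B11).
With Qortam and Falnex, Sylzel is earned (B13).
With Dallam and Sylzel, Liotal is earned (B5).
Seleld would need Sabrun (B4), but Sabrun is never earned.
Qortam: reached.
Yulesk: reached.
Sylzel: reached.
Qilorb would need Seleld (B7), but Seleld is never earned.
Liotal: reached.
Reached: Qortam, Yulesk, Sylzel, and Liotal — 4 of the 6.

4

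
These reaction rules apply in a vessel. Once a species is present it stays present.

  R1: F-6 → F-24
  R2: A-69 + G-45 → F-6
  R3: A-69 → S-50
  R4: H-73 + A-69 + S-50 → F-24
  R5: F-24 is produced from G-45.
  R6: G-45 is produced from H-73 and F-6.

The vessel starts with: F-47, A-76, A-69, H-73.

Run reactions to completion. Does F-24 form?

Yes

A-69 present → S-50 forms (R3).
H-73, A-69, and S-50 present → F-24 forms (R4).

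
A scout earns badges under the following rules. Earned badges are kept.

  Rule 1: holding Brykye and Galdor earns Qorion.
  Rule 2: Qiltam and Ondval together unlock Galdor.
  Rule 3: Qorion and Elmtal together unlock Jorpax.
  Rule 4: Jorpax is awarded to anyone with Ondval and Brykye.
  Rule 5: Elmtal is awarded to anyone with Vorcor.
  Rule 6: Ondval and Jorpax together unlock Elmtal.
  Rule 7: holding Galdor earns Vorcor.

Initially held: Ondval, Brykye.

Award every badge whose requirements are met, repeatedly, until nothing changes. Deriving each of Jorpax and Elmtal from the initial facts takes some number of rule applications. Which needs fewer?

Jorpax

Jorpax: With Ondval and Brykye, Jorpax is earned (Rule 4). [1 rule application]
Elmtal: With Ondval and Brykye, Jorpax is earned (Rule 4). With Ondval and Jorpax, Elmtal is earned (Rule 6). [2 rule applications]
Jorpax needs fewer.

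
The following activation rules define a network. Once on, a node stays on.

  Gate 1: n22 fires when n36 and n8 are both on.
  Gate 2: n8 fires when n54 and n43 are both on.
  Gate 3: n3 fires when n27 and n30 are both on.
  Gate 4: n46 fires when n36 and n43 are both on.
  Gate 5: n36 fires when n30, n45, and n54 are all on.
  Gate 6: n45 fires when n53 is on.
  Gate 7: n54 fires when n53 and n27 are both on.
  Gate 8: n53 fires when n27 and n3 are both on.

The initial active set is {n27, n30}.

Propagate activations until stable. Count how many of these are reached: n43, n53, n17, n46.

1

n27 and n30 are on, so n3 fires (Gate 3).
n27 and n3 are on, so n53 fires (Gate 8).
No rule produces n43, and it is not given.
n53: reached.
No rule produces n17, and it is not given.
n46 would need n36 and n43 (Gate 4), but n43 never turns on.
Reached: n53 — 1 of the 4.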